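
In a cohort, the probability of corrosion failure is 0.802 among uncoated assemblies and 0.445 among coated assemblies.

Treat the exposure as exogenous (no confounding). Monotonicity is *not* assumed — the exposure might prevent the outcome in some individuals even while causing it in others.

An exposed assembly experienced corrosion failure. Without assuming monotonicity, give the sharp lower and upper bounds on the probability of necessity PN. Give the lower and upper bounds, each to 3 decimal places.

0.445 ≤ PN ≤ 0.692

Let p₁ = 0.802, p₀ = 0.445.
Under exogeneity alone the bounds on PN are max{0,(p₁−p₀)/p₁} ≤ PN ≤ min{1,(1−p₀)/p₁}.
  lower = (p₁ − p₀)/p₁ = 0.357 / 0.802 ≈ 0.4451
  upper = min{1, (1 − p₀)/p₁} = 0.555 / 0.802 ≈ 0.6920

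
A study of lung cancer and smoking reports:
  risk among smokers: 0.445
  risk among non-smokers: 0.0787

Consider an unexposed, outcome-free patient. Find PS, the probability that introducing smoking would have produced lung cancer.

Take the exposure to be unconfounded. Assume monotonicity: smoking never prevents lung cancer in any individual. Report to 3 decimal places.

Let p₁ = 0.445, p₀ = 0.0787.
Under exogeneity and monotonicity, PS = (p₁ − p₀) / (1 − p₀).
PS = (0.445 − 0.0787) / (1 − 0.0787) = 0.3663 / 0.9213 ≈ 0.3976

PS ≈ 0.398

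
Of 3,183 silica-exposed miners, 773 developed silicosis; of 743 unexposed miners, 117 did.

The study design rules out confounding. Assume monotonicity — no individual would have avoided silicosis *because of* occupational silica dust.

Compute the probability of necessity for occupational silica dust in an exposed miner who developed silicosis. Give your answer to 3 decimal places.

PN ≈ 0.352

p₁ = P(outcome | exposed) = 773/3183 = 0.24285
p₀ = P(outcome | unexposed) = 117/743 = 0.15747
Under exogeneity and monotonicity, PN = (p₁ − p₀) / p₁.
PN = (0.24285 − 0.15747) / 0.24285 = 0.085383 / 0.24285 ≈ 0.3516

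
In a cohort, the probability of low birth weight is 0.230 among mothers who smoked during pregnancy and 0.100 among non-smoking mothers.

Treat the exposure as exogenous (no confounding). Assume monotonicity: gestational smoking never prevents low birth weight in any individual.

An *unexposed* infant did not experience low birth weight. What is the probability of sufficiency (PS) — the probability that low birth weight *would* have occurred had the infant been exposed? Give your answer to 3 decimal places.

PS ≈ 0.144

Let p₁ = 0.23, p₀ = 0.1.
Under exogeneity and monotonicity, PS = (p₁ − p₀) / (1 − p₀).
PS = (0.23 − 0.1) / (1 − 0.1) = 0.13 / 0.9 ≈ 0.1444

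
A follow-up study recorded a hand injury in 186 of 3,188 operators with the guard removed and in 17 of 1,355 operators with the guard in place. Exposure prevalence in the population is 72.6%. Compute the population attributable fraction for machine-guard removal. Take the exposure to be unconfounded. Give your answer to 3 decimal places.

PAF ≈ 0.726

p₁ = P(outcome | exposed) = 186/3188 = 0.058344
p₀ = P(outcome | unexposed) = 17/1355 = 0.012546
Overall risk P(Y=1) = π·p₁ + (1−π)·p₀ = 0.726×0.058344 + 0.274×0.012546 = 0.045795.
Under exogeneity, PAF = [P(Y=1) − p₀] / P(Y=1).
PAF = (0.045795 − 0.012546) / 0.045795 ≈ 0.7260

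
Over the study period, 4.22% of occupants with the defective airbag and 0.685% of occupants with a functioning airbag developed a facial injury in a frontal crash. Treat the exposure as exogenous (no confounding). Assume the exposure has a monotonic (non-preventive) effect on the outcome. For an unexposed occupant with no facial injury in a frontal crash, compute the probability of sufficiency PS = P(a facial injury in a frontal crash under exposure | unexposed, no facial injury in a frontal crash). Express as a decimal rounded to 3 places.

p₁ = 0.0422, p₀ = 0.00685.
Under exogeneity and monotonicity, PS = (p₁ − p₀) / (1 − p₀).
PS = (0.0422 − 0.00685) / (1 − 0.00685) = 0.03535 / 0.99315 ≈ 0.0356

PS ≈ 0.036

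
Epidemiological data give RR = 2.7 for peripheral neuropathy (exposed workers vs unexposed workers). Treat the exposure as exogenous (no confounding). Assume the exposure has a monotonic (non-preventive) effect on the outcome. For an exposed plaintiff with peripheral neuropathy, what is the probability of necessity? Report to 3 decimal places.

PN ≈ 0.630

Under exogeneity and monotonicity, PN = (RR − 1) / RR = 1 − 1/RR.
PN = (2.7 − 1) / 2.7 = 1.7 / 2.7 ≈ 0.6296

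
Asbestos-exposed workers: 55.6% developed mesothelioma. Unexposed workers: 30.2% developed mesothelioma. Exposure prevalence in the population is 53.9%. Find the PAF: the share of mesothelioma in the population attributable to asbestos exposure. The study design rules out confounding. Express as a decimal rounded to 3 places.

p₁ = 0.556, p₀ = 0.302.
Overall risk P(Y=1) = π·p₁ + (1−π)·p₀ = 0.539×0.556 + 0.461×0.302 = 0.43891.
Under exogeneity, PAF = [P(Y=1) − p₀] / P(Y=1).
PAF = (0.43891 − 0.302) / 0.43891 ≈ 0.3119

PAF ≈ 0.312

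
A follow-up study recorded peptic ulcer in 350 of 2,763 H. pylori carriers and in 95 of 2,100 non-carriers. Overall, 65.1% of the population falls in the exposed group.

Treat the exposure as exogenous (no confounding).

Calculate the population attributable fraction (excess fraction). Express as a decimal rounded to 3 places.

p₁ = P(outcome | exposed) = 350/2763 = 0.12667
p₀ = P(outcome | unexposed) = 95/2100 = 0.045238
Overall risk P(Y=1) = π·p₁ + (1−π)·p₀ = 0.651×0.12667 + 0.349×0.045238 = 0.098253.
Under exogeneity, PAF = [P(Y=1) − p₀] / P(Y=1).
PAF = (0.098253 − 0.045238) / 0.098253 ≈ 0.5396

PAF ≈ 0.540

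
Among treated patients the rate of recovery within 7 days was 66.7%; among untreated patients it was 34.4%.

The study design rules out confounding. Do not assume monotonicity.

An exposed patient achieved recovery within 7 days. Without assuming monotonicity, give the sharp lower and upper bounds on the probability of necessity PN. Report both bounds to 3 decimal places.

0.484 ≤ PN ≤ 0.984

p₁ = 0.667, p₀ = 0.344.
Under exogeneity alone the bounds on PN are max{0,(p₁−p₀)/p₁} ≤ PN ≤ min{1,(1−p₀)/p₁}.
  lower = (p₁ − p₀)/p₁ = 0.323 / 0.667 ≈ 0.4843
  upper = min{1, (1 − p₀)/p₁} = 0.656 / 0.667 ≈ 0.9835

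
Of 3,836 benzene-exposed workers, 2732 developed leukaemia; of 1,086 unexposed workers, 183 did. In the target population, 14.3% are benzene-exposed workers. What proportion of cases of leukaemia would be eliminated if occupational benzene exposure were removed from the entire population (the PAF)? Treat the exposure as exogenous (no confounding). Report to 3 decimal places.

p₁ = P(outcome | exposed) = 2732/3836 = 0.7122
p₀ = P(outcome | unexposed) = 183/1086 = 0.16851
Overall risk P(Y=1) = π·p₁ + (1−π)·p₀ = 0.143×0.7122 + 0.857×0.16851 = 0.24626.
Under exogeneity, PAF = [P(Y=1) − p₀] / P(Y=1).
PAF = (0.24626 − 0.16851) / 0.24626 ≈ 0.3157

PAF ≈ 0.316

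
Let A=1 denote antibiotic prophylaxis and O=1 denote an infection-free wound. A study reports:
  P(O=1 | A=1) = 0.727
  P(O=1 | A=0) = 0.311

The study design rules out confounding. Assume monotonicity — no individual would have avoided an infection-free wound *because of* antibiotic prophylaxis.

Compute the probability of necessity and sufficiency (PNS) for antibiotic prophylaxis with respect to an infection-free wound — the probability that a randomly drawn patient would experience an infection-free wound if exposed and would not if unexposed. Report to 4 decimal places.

PNS ≈ 0.4160

Let p₁ = 0.727, p₀ = 0.311.
Under exogeneity and monotonicity, PNS = p₁ − p₀.
PNS = 0.727 − 0.311 = 0.416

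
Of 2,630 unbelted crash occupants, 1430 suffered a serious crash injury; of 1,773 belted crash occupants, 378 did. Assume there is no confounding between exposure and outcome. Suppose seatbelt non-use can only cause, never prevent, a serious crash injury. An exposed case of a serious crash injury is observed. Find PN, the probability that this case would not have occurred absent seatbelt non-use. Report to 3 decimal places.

PN ≈ 0.608

p₁ = P(outcome | exposed) = 1430/2630 = 0.54373
p₀ = P(outcome | unexposed) = 378/1773 = 0.2132
Under exogeneity and monotonicity, PN = (p₁ − p₀) / p₁.
PN = (0.54373 − 0.2132) / 0.54373 = 0.33053 / 0.54373 ≈ 0.6079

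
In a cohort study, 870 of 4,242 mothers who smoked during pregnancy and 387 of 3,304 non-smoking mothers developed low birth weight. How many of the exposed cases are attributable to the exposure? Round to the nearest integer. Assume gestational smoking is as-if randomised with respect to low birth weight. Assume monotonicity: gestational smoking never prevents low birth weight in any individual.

p₁ = P(outcome | exposed) = 870/4242 = 0.20509
p₀ = P(outcome | unexposed) = 387/3304 = 0.11713
PN = (p₁ − p₀)/p₁ = (0.20509 − 0.11713) / 0.20509 ≈ 0.42889.
Attributable cases ≈ PN × (exposed cases) = 0.42889 × 870 ≈ 373.13.

about 373 cases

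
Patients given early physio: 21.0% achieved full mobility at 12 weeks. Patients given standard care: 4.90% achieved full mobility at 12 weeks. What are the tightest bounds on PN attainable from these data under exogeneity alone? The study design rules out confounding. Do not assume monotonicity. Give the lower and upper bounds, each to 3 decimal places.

p₁ = 0.21, p₀ = 0.049.
Under exogeneity alone the bounds on PN are max{0,(p₁−p₀)/p₁} ≤ PN ≤ min{1,(1−p₀)/p₁}.
  lower = (p₁ − p₀)/p₁ = 0.161 / 0.21 ≈ 0.7667
  upper = min{1, (1 − p₀)/p₁} = 0.951 / 0.21 ≈ 4.5286 → capped at 1

0.767 ≤ PN ≤ 1.000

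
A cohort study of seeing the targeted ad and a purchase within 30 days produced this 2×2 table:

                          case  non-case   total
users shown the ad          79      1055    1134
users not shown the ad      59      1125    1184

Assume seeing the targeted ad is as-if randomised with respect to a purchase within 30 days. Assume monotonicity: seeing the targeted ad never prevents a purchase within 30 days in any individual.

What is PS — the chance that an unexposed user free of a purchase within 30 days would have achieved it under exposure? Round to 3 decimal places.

p₁ = P(outcome | exposed) = 79/1134 = 0.069665
p₀ = P(outcome | unexposed) = 59/1184 = 0.049831
Under exogeneity and monotonicity, PS = (p₁ − p₀) / (1 − p₀).
PS = (0.069665 − 0.049831) / (1 − 0.049831) = 0.019834 / 0.95017 ≈ 0.0209

PS ≈ 0.021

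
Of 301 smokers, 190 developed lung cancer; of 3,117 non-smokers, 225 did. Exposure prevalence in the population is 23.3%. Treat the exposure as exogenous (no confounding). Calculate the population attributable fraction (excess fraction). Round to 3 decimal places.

p₁ = P(outcome | exposed) = 190/301 = 0.63123
p₀ = P(outcome | unexposed) = 225/3117 = 0.072185
Overall risk P(Y=1) = π·p₁ + (1−π)·p₀ = 0.233×0.63123 + 0.767×0.072185 = 0.20244.
Under exogeneity, PAF = [P(Y=1) − p₀] / P(Y=1).
PAF = (0.20244 − 0.072185) / 0.20244 ≈ 0.6434

PAF ≈ 0.643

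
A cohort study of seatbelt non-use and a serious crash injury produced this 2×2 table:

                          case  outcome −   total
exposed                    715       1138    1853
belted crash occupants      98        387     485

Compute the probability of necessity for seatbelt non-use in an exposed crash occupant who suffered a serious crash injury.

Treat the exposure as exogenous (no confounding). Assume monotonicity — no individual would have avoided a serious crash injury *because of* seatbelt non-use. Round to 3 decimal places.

p₁ = P(outcome | exposed) = 715/1853 = 0.38586
p₀ = P(outcome | unexposed) = 98/485 = 0.20206
Under exogeneity and monotonicity, PN = (p₁ − p₀)/p₁.
PN = (0.38586 − 0.20206) / 0.38586 ≈ 0.4763

PN ≈ 0.476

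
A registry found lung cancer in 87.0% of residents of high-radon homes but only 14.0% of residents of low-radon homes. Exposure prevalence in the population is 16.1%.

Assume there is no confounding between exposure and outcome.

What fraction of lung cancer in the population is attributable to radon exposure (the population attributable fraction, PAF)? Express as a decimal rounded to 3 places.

p₁ = 0.87, p₀ = 0.14.
Overall risk P(Y=1) = π·p₁ + (1−π)·p₀ = 0.161×0.87 + 0.839×0.14 = 0.25753.
Under exogeneity, PAF = [P(Y=1) − p₀] / P(Y=1).
PAF = (0.25753 − 0.14) / 0.25753 ≈ 0.4564

PAF ≈ 0.456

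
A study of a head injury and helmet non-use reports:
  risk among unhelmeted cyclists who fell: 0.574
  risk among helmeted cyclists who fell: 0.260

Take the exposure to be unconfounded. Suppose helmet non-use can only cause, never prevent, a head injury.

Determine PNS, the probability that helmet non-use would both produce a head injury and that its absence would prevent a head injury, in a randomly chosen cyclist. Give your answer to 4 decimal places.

Let p₁ = 0.574, p₀ = 0.26.
Under exogeneity and monotonicity, PNS = p₁ − p₀.
PNS = 0.574 − 0.26 = 0.314

PNS ≈ 0.3140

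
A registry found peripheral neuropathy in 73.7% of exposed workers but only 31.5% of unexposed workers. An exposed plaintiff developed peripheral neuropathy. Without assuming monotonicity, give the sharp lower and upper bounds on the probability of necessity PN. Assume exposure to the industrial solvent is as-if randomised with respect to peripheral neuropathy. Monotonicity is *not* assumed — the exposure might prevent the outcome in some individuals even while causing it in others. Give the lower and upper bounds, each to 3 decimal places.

0.573 ≤ PN ≤ 0.929

p₁ = 0.737, p₀ = 0.315.
Under exogeneity alone the bounds on PN are max{0,(p₁−p₀)/p₁} ≤ PN ≤ min{1,(1−p₀)/p₁}.
  lower = (p₁ − p₀)/p₁ = 0.422 / 0.737 ≈ 0.5726
  upper = min{1, (1 − p₀)/p₁} = 0.685 / 0.737 ≈ 0.9294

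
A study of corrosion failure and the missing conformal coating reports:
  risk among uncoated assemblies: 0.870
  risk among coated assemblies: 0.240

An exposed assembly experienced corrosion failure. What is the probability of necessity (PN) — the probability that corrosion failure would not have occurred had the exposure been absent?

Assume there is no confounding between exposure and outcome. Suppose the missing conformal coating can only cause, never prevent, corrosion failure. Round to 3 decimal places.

PN ≈ 0.724

Let p₁ = 0.87, p₀ = 0.24.
Under exogeneity and monotonicity, PN = (p₁ − p₀) / p₁.
PN = (0.87 − 0.24) / 0.87 = 0.63 / 0.87 ≈ 0.7241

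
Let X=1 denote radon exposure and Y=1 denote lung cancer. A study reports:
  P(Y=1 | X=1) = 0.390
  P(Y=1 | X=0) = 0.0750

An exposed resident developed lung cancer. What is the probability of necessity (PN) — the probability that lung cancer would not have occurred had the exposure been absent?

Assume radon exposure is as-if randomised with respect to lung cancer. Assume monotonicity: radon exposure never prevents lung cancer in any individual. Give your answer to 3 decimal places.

Let p₁ = 0.39, p₀ = 0.075.
Under exogeneity and monotonicity, PN = (p₁ − p₀) / p₁.
PN = (0.39 − 0.075) / 0.39 = 0.315 / 0.39 ≈ 0.8077

PN ≈ 0.808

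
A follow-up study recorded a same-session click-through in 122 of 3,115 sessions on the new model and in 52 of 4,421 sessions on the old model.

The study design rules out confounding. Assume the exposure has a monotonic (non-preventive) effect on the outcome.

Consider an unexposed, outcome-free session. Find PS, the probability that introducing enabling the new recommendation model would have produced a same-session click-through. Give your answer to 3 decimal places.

PS ≈ 0.028

p₁ = P(outcome | exposed) = 122/3115 = 0.039165
p₀ = P(outcome | unexposed) = 52/4421 = 0.011762
Under exogeneity and monotonicity, PS = (p₁ − p₀) / (1 − p₀).
PS = (0.039165 − 0.011762) / (1 − 0.011762) = 0.027403 / 0.98824 ≈ 0.0277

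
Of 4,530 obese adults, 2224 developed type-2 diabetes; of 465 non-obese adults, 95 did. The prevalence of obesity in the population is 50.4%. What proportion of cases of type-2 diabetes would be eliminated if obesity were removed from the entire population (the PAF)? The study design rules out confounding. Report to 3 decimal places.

p₁ = P(outcome | exposed) = 2224/4530 = 0.49095
p₀ = P(outcome | unexposed) = 95/465 = 0.2043
Overall risk P(Y=1) = π·p₁ + (1−π)·p₀ = 0.504×0.49095 + 0.496×0.2043 = 0.34877.
Under exogeneity, PAF = [P(Y=1) − p₀] / P(Y=1).
PAF = (0.34877 − 0.2043) / 0.34877 ≈ 0.4142

PAF ≈ 0.414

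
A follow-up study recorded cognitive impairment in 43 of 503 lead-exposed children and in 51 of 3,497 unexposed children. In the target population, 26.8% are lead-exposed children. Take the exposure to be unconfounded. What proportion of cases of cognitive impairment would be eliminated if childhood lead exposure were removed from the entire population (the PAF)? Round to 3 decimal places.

PAF ≈ 0.566

p₁ = P(outcome | exposed) = 43/503 = 0.085487
p₀ = P(outcome | unexposed) = 51/3497 = 0.014584
Overall risk P(Y=1) = π·p₁ + (1−π)·p₀ = 0.268×0.085487 + 0.732×0.014584 = 0.033586.
Under exogeneity, PAF = [P(Y=1) − p₀] / P(Y=1).
PAF = (0.033586 − 0.014584) / 0.033586 ≈ 0.5658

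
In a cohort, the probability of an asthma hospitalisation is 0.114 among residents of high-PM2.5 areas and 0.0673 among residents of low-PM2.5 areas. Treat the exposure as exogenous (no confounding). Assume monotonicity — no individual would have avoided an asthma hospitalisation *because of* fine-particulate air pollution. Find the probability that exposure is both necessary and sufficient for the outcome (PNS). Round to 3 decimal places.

PNS ≈ 0.047

Let p₁ = 0.114, p₀ = 0.0673.
Under exogeneity and monotonicity, PNS = p₁ − p₀.
PNS = 0.114 − 0.0673 = 0.0467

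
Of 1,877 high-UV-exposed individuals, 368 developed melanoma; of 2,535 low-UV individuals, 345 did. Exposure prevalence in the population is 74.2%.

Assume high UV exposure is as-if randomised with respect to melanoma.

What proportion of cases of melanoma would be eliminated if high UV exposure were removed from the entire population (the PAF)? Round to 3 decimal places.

p₁ = P(outcome | exposed) = 368/1877 = 0.19606
p₀ = P(outcome | unexposed) = 345/2535 = 0.13609
Overall risk P(Y=1) = π·p₁ + (1−π)·p₀ = 0.742×0.19606 + 0.258×0.13609 = 0.18059.
Under exogeneity, PAF = [P(Y=1) − p₀] / P(Y=1).
PAF = (0.18059 − 0.13609) / 0.18059 ≈ 0.2464

PAF ≈ 0.246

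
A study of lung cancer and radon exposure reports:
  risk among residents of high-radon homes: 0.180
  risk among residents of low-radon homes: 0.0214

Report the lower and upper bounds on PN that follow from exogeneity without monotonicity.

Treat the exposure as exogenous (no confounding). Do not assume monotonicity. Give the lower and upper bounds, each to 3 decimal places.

0.881 ≤ PN ≤ 1.000

Let p₁ = 0.18, p₀ = 0.0214.
Under exogeneity alone the bounds on PN are max{0,(p₁−p₀)/p₁} ≤ PN ≤ min{1,(1−p₀)/p₁}.
  lower = (p₁ − p₀)/p₁ = 0.1586 / 0.18 ≈ 0.8811
  upper = min{1, (1 − p₀)/p₁} = 0.9786 / 0.18 ≈ 5.4367 → capped at 1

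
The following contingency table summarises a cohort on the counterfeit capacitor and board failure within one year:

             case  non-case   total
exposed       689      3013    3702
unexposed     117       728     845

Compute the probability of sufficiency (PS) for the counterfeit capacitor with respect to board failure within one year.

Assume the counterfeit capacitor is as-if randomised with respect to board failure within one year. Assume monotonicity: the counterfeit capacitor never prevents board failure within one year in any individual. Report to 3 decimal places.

PS ≈ 0.055

p₁ = P(outcome | exposed) = 689/3702 = 0.18612
p₀ = P(outcome | unexposed) = 117/845 = 0.13846
Under exogeneity and monotonicity, PS = (p₁ − p₀)/(1 − p₀).
PS = (0.18612 − 0.13846) / 0.86154 ≈ 0.0553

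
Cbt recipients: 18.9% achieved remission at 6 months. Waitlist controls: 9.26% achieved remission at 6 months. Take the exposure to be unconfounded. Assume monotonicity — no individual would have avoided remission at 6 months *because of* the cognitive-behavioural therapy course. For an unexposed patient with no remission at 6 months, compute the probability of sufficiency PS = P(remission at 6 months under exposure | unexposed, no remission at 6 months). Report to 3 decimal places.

p₁ = 0.189, p₀ = 0.0926.
Under exogeneity and monotonicity, PS = (p₁ − p₀) / (1 − p₀).
PS = (0.189 − 0.0926) / (1 − 0.0926) = 0.0964 / 0.9074 ≈ 0.1062

PS ≈ 0.106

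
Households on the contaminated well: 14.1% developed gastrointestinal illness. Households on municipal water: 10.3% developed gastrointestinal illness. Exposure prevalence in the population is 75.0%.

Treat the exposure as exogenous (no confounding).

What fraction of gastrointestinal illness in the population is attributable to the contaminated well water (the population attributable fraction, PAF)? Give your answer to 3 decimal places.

PAF ≈ 0.217

p₁ = 0.141, p₀ = 0.103.
Overall risk P(Y=1) = π·p₁ + (1−π)·p₀ = 0.75×0.141 + 0.25×0.103 = 0.1315.
Under exogeneity, PAF = [P(Y=1) − p₀] / P(Y=1).
PAF = (0.1315 − 0.103) / 0.1315 ≈ 0.2167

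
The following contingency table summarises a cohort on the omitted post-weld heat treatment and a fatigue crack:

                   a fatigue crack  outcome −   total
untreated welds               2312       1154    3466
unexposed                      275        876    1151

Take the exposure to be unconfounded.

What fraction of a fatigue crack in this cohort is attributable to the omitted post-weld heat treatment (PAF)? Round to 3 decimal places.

p₁ = P(outcome | exposed) = 2312/3466 = 0.66705
p₀ = P(outcome | unexposed) = 275/1151 = 0.23892
Exposure prevalence π = 3466/4617 = 0.7507; overall risk P(Y=1) = 0.56032.
Under exogeneity, PAF = [P(Y=1) − p₀]/P(Y=1).
PAF = (0.56032 − 0.23892) / 0.56032 ≈ 0.5736

PAF ≈ 0.574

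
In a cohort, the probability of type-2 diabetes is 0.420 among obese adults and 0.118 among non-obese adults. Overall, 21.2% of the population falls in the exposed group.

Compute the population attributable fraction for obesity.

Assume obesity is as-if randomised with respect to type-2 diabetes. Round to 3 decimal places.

Let p₁ = 0.42, p₀ = 0.118.
Overall risk P(Y=1) = π·p₁ + (1−π)·p₀ = 0.212×0.42 + 0.788×0.118 = 0.18202.
Under exogeneity, PAF = [P(Y=1) − p₀] / P(Y=1).
PAF = (0.18202 − 0.118) / 0.18202 ≈ 0.3517

PAF ≈ 0.352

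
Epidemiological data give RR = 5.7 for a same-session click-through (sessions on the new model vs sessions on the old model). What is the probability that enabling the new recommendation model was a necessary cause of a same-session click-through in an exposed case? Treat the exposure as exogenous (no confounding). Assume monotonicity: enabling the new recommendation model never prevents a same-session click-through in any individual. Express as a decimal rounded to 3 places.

Under exogeneity and monotonicity, PN = (RR − 1) / RR = 1 − 1/RR.
PN = (5.7 − 1) / 5.7 = 4.7 / 5.7 ≈ 0.8246

PN ≈ 0.825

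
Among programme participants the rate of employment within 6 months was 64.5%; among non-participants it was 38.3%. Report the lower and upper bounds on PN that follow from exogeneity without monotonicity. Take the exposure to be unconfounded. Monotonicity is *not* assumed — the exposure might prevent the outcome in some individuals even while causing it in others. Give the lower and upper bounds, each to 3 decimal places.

0.406 ≤ PN ≤ 0.957

p₁ = 0.645, p₀ = 0.383.
Under exogeneity alone the bounds on PN are max{0,(p₁−p₀)/p₁} ≤ PN ≤ min{1,(1−p₀)/p₁}.
  lower = (p₁ − p₀)/p₁ = 0.262 / 0.645 ≈ 0.4062
  upper = min{1, (1 − p₀)/p₁} = 0.617 / 0.645 ≈ 0.9566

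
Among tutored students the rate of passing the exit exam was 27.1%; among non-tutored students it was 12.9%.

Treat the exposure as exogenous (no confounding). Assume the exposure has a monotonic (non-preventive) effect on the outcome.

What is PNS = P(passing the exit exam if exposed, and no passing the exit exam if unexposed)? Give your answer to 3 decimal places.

PNS ≈ 0.142

p₁ = 0.271, p₀ = 0.129.
Under exogeneity and monotonicity, PNS = p₁ − p₀.
PNS = 0.271 − 0.129 = 0.142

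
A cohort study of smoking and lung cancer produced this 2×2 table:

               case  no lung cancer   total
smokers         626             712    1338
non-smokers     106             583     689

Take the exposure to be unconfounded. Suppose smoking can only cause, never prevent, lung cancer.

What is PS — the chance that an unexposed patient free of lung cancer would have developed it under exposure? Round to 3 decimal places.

PS ≈ 0.371

p₁ = P(outcome | exposed) = 626/1338 = 0.46786
p₀ = P(outcome | unexposed) = 106/689 = 0.15385
Under exogeneity and monotonicity, PS = (p₁ − p₀) / (1 − p₀).
PS = (0.46786 − 0.15385) / (1 − 0.15385) = 0.31402 / 0.84615 ≈ 0.3711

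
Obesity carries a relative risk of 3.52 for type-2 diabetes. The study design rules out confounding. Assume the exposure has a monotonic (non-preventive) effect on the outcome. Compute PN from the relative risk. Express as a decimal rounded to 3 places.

PN ≈ 0.716

Under exogeneity and monotonicity, PN = (RR − 1) / RR = 1 − 1/RR.
PN = (3.52 − 1) / 3.52 = 2.52 / 3.52 ≈ 0.7159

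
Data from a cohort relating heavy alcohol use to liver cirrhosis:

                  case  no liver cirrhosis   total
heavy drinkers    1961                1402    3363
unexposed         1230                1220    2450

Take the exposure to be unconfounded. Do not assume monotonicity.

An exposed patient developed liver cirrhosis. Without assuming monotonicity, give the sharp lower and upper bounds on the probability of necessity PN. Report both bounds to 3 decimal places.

p₁ = P(outcome | exposed) = 1961/3363 = 0.58311
p₀ = P(outcome | unexposed) = 1230/2450 = 0.50204
Under exogeneity alone the bounds on PN are max{0,(p₁−p₀)/p₁} ≤ PN ≤ min{1,(1−p₀)/p₁}.
  lower = (p₁ − p₀)/p₁ = 0.08107 / 0.58311 ≈ 0.1390
  upper = min{1, (1 − p₀)/p₁} = 0.49796 / 0.58311 ≈ 0.8540

0.139 ≤ PN ≤ 0.854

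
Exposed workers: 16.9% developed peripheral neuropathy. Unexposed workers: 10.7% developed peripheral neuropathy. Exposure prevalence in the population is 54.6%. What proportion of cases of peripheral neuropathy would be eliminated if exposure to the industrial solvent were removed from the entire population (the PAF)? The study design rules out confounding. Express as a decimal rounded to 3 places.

PAF ≈ 0.240

p₁ = 0.169, p₀ = 0.107.
Overall risk P(Y=1) = π·p₁ + (1−π)·p₀ = 0.546×0.169 + 0.454×0.107 = 0.14085.
Under exogeneity, PAF = [P(Y=1) − p₀] / P(Y=1).
PAF = (0.14085 − 0.107) / 0.14085 ≈ 0.2403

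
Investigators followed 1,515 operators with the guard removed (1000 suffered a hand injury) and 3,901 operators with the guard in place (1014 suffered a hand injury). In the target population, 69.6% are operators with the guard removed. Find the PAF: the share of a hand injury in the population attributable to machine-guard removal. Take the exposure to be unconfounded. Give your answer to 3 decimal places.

PAF ≈ 0.517

p₁ = P(outcome | exposed) = 1000/1515 = 0.66007
p₀ = P(outcome | unexposed) = 1014/3901 = 0.25993
Overall risk P(Y=1) = π·p₁ + (1−π)·p₀ = 0.696×0.66007 + 0.304×0.25993 = 0.53843.
Under exogeneity, PAF = [P(Y=1) − p₀] / P(Y=1).
PAF = (0.53843 − 0.25993) / 0.53843 ≈ 0.5172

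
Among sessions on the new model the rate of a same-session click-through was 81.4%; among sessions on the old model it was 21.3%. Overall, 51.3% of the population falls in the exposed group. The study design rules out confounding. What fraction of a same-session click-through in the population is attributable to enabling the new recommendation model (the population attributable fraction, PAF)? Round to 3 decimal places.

PAF ≈ 0.591

p₁ = 0.814, p₀ = 0.213.
Overall risk P(Y=1) = π·p₁ + (1−π)·p₀ = 0.513×0.814 + 0.487×0.213 = 0.52131.
Under exogeneity, PAF = [P(Y=1) − p₀] / P(Y=1).
PAF = (0.52131 − 0.213) / 0.52131 ≈ 0.5914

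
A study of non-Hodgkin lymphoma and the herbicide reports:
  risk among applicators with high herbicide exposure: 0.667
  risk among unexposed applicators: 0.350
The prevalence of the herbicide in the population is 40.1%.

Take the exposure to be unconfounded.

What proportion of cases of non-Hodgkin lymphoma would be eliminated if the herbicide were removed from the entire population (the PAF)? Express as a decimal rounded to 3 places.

PAF ≈ 0.266

Let p₁ = 0.667, p₀ = 0.35.
Overall risk P(Y=1) = π·p₁ + (1−π)·p₀ = 0.401×0.667 + 0.599×0.35 = 0.47712.
Under exogeneity, PAF = [P(Y=1) − p₀] / P(Y=1).
PAF = (0.47712 − 0.35) / 0.47712 ≈ 0.2664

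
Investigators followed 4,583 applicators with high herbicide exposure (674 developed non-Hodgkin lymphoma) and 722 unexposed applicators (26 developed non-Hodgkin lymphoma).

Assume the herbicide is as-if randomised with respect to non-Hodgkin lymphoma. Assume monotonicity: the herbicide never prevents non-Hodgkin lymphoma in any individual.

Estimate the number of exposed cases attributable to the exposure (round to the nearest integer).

about 509 cases

p₁ = P(outcome | exposed) = 674/4583 = 0.14707
p₀ = P(outcome | unexposed) = 26/722 = 0.036011
PN = (p₁ − p₀)/p₁ = (0.14707 − 0.036011) / 0.14707 ≈ 0.75514.
Attributable cases ≈ PN × (exposed cases) = 0.75514 × 674 ≈ 508.96.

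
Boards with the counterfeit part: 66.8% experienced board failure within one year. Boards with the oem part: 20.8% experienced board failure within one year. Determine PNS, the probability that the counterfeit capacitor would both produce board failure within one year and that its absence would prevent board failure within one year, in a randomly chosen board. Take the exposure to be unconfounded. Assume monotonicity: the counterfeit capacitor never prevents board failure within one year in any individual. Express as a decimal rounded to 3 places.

p₁ = 0.668, p₀ = 0.208.
Under exogeneity and monotonicity, PNS = p₁ − p₀.
PNS = 0.668 − 0.208 = 0.46

PNS ≈ 0.460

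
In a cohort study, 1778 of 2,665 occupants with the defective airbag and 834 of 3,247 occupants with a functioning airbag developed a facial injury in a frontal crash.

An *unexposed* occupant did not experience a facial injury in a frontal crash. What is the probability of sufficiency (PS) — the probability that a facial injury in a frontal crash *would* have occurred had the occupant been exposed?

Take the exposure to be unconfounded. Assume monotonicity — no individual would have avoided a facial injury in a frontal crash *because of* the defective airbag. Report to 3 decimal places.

p₁ = P(outcome | exposed) = 1778/2665 = 0.66717
p₀ = P(outcome | unexposed) = 834/3247 = 0.25685
Under exogeneity and monotonicity, PS = (p₁ − p₀) / (1 − p₀).
PS = (0.66717 − 0.25685) / (1 − 0.25685) = 0.41031 / 0.74315 ≈ 0.5521

PS ≈ 0.552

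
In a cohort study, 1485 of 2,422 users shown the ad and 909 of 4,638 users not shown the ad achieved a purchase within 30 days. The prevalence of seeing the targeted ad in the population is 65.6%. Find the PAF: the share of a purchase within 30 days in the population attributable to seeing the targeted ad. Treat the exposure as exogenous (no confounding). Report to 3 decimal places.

p₁ = P(outcome | exposed) = 1485/2422 = 0.61313
p₀ = P(outcome | unexposed) = 909/4638 = 0.19599
Overall risk P(Y=1) = π·p₁ + (1−π)·p₀ = 0.656×0.61313 + 0.344×0.19599 = 0.46963.
Under exogeneity, PAF = [P(Y=1) − p₀] / P(Y=1).
PAF = (0.46963 − 0.19599) / 0.46963 ≈ 0.5827

PAF ≈ 0.583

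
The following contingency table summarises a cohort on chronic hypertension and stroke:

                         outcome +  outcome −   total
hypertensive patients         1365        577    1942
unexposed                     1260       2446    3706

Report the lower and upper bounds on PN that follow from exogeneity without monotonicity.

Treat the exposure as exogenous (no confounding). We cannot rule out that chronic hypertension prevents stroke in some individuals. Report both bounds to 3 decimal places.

p₁ = P(outcome | exposed) = 1365/1942 = 0.70288
p₀ = P(outcome | unexposed) = 1260/3706 = 0.33999
Under exogeneity alone the bounds on PN are max{0,(p₁−p₀)/p₁} ≤ PN ≤ min{1,(1−p₀)/p₁}.
  lower = (p₁ − p₀)/p₁ = 0.36289 / 0.70288 ≈ 0.5163
  upper = min{1, (1 − p₀)/p₁} = 0.66001 / 0.70288 ≈ 0.9390

0.516 ≤ PN ≤ 0.939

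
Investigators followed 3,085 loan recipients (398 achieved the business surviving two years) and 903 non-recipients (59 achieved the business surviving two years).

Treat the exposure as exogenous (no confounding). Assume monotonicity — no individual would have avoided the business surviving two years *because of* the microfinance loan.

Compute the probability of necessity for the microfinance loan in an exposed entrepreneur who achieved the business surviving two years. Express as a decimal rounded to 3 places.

p₁ = P(outcome | exposed) = 398/3085 = 0.12901
p₀ = P(outcome | unexposed) = 59/903 = 0.065338
Under exogeneity and monotonicity, PN = (p₁ − p₀) / p₁.
PN = (0.12901 − 0.065338) / 0.12901 = 0.063674 / 0.12901 ≈ 0.4936

PN ≈ 0.494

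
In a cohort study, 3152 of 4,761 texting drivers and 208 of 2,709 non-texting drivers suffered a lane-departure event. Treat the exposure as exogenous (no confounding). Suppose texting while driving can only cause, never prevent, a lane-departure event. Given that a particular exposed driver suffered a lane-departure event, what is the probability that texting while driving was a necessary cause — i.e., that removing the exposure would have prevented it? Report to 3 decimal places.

PN ≈ 0.884

p₁ = P(outcome | exposed) = 3152/4761 = 0.66205
p₀ = P(outcome | unexposed) = 208/2709 = 0.076781
Under exogeneity and monotonicity, PN = (p₁ − p₀) / p₁.
PN = (0.66205 − 0.076781) / 0.66205 = 0.58526 / 0.66205 ≈ 0.8840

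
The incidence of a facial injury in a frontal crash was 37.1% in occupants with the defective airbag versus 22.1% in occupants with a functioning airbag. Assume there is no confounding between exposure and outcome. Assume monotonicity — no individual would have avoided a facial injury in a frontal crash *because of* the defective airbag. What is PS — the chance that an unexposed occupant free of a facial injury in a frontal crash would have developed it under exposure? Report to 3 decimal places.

PS ≈ 0.193

p₁ = 0.371, p₀ = 0.221.
Under exogeneity and monotonicity, PS = (p₁ − p₀) / (1 − p₀).
PS = (0.371 − 0.221) / (1 − 0.221) = 0.15 / 0.779 ≈ 0.1926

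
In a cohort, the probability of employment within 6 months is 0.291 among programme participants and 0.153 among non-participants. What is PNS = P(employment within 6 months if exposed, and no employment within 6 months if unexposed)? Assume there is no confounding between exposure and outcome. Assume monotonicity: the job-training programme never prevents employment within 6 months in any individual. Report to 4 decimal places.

Let p₁ = 0.291, p₀ = 0.153.
Under exogeneity and monotonicity, PNS = p₁ − p₀.
PNS = 0.291 − 0.153 = 0.138

PNS ≈ 0.1380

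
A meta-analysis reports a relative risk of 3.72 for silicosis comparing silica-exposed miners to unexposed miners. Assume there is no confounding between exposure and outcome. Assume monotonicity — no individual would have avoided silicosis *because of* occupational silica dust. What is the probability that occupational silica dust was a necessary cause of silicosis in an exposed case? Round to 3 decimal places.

PN ≈ 0.731

Under exogeneity and monotonicity, PN = (RR − 1) / RR = 1 − 1/RR.
PN = (3.72 − 1) / 3.72 = 2.72 / 3.72 ≈ 0.7312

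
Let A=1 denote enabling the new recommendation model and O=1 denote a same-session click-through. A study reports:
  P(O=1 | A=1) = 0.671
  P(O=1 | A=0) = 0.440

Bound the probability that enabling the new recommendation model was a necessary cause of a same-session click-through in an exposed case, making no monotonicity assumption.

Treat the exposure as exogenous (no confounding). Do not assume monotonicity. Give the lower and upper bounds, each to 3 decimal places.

Let p₁ = 0.671, p₀ = 0.44.
Under exogeneity alone the bounds on PN are max{0,(p₁−p₀)/p₁} ≤ PN ≤ min{1,(1−p₀)/p₁}.
  lower = (p₁ − p₀)/p₁ = 0.231 / 0.671 ≈ 0.3443
  upper = min{1, (1 − p₀)/p₁} = 0.56 / 0.671 ≈ 0.8346

0.344 ≤ PN ≤ 0.835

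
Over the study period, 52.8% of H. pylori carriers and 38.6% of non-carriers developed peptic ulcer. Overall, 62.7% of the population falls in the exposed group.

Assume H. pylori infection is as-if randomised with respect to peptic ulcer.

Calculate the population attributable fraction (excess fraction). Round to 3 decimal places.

PAF ≈ 0.187

p₁ = 0.528, p₀ = 0.386.
Overall risk P(Y=1) = π·p₁ + (1−π)·p₀ = 0.627×0.528 + 0.373×0.386 = 0.47503.
Under exogeneity, PAF = [P(Y=1) − p₀] / P(Y=1).
PAF = (0.47503 − 0.386) / 0.47503 ≈ 0.1874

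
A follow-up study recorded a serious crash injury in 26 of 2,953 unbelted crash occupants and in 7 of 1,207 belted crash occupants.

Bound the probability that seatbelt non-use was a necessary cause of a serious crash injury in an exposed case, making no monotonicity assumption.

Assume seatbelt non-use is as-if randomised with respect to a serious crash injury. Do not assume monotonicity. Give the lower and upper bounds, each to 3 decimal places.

0.341 ≤ PN ≤ 1.000

p₁ = P(outcome | exposed) = 26/2953 = 0.0088046
p₀ = P(outcome | unexposed) = 7/1207 = 0.0057995
Under exogeneity alone the bounds on PN are max{0,(p₁−p₀)/p₁} ≤ PN ≤ min{1,(1−p₀)/p₁}.
  lower = (p₁ − p₀)/p₁ = 0.0030051 / 0.0088046 ≈ 0.3413
  upper = min{1, (1 − p₀)/p₁} = 0.9942 / 0.0088046 ≈ 112.9182 → capped at 1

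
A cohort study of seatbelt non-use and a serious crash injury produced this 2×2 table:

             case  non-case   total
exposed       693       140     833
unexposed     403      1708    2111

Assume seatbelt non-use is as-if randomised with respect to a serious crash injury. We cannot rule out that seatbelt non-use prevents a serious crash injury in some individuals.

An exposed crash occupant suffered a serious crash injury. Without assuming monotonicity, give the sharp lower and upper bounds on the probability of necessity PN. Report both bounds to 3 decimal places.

0.771 ≤ PN ≤ 0.973

p₁ = P(outcome | exposed) = 693/833 = 0.83193
p₀ = P(outcome | unexposed) = 403/2111 = 0.1909
Under exogeneity alone the bounds on PN are max{0,(p₁−p₀)/p₁} ≤ PN ≤ min{1,(1−p₀)/p₁}.
  lower = (p₁ − p₀)/p₁ = 0.64103 / 0.83193 ≈ 0.7705
  upper = min{1, (1 − p₀)/p₁} = 0.8091 / 0.83193 ≈ 0.9725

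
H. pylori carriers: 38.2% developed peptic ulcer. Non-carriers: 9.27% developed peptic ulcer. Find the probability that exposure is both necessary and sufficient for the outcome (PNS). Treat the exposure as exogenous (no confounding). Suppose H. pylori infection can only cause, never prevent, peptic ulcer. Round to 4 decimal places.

p₁ = 0.382, p₀ = 0.0927.
Under exogeneity and monotonicity, PNS = p₁ − p₀.
PNS = 0.382 − 0.0927 = 0.2893

PNS ≈ 0.2893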